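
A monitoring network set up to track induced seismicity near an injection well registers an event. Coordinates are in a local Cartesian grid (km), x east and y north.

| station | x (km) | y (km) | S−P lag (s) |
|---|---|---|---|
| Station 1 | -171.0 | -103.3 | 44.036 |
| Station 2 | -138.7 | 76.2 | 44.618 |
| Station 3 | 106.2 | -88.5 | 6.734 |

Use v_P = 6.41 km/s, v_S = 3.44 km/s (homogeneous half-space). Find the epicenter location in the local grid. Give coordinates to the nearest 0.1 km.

(154.9, -77.2)

Distance from S−P lag: d = Δt · v_P v_S / (v_P − v_S) = Δt · (6.41·3.44)/(6.41−3.44) ≈ 7.4244·Δt.
So d_Station 1 = 326.94, d_Station 2 = 331.26, d_Station 3 = 50.00 km.
Circle about each station: (x + 171.0)² + (y + 103.3)² = 326.94²; (x + 138.7)² + (y − 76.2)² = 331.26²; (x − 106.2)² + (y + 88.5)² = 50.00².
Subtracting pairs of circle equations eliminates x²+y² and gives linear equations (the radical axes):
64.6 x + 359.0 y = -17711.18
554.4 x + 29.6 y = 83588.56
Solving the 2×2 system: x ≈ 154.9, y ≈ -77.2 km.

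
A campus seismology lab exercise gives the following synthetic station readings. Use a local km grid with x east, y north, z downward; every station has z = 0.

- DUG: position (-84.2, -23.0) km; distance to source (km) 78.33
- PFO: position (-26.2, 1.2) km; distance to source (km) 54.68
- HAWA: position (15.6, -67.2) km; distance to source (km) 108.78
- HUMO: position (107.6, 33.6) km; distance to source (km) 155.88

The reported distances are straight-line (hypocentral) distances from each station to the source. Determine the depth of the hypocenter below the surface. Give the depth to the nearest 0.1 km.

depth ≈ 52.4 km

Each station gives a sphere (x−x_i)² + (y−y_i)² + z² = d_i² (stations at z=0).
Subtracting the DUG sphere from PFO and HAWA: z² cancels, leaving linear equations in x and y:
116.0 x + 48.4 y = -3785.07
199.6 x − 88.4 y = -8556.94
Solving: x ≈ -37.598, y ≈ 11.906 km (keep extra digits for the depth step; rounded: -37.6, 11.9).
Then from the DUG sphere: z² = 78.33² − (x + 84.2)² − (y + 23.0)² with x = -37.598, y = 11.906, so z ≈ 52.397 ≈ 52.4 km.
Check against HUMO (with the unrounded solution): distance 155.88 ≈ 155.88 km. ✓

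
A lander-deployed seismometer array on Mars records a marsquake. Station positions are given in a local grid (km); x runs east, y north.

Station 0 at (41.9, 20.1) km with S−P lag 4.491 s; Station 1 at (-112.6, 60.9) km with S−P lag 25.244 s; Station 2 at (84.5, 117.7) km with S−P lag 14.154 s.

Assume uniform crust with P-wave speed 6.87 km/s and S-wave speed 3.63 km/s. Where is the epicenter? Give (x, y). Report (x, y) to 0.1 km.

74.7 km east, 9.2 km north

Distance from S−P lag: d = Δt · v_P v_S / (v_P − v_S) = Δt · (6.87·3.63)/(6.87−3.63) ≈ 7.6969·Δt.
So d_Station 0 = 34.57, d_Station 1 = 194.30, d_Station 2 = 108.94 km.
Circle about each station: (x − 41.9)² + (y − 20.1)² = 34.57²; (x + 112.6)² + (y − 60.9)² = 194.30²; (x − 84.5)² + (y − 117.7)² = 108.94².
Subtracting the Station 0 equation from the Station 1 and Station 2 equations removes the quadratic terms:
-309.0 x + 81.6 y = -22329.46
85.2 x + 195.2 y = 8161.08
Solving the 2×2 system: x ≈ 74.7, y ≈ 9.2 km.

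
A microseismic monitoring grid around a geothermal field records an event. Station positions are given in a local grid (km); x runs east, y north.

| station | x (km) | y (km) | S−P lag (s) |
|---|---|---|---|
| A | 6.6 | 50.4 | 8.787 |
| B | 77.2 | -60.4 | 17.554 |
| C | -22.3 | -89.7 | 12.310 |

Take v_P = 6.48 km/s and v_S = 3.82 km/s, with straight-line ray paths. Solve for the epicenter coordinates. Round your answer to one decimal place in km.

Distance from S−P lag: d = Δt · v_P v_S / (v_P − v_S) = Δt · (6.48·3.82)/(6.48−3.82) ≈ 9.3059·Δt.
So d_A = 81.77, d_B = 163.36, d_C = 114.56 km.
Circle about each station: (x − 6.6)² + (y − 50.4)² = 81.77²; (x − 77.2)² + (y + 60.4)² = 163.36²; (x + 22.3)² + (y + 89.7)² = 114.56².
Subtracting pairs of circle equations eliminates x²+y² and gives linear equations (the radical axes):
141.2 x − 221.6 y = -12975.88
-57.8 x − 280.2 y = -478.00
Solving the 2×2 system: x ≈ -67.4, y ≈ 15.6 km.

-67.4 km east, 15.6 km north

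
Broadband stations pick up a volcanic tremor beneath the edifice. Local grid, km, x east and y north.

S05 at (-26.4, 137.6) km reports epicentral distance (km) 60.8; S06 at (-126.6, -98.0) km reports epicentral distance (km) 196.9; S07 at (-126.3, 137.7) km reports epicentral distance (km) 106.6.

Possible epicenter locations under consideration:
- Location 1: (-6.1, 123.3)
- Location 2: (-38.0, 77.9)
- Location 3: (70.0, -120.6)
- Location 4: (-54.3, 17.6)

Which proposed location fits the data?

Location 2

For each candidate, compare |candidate − station| to the reported distance:
Location 1: residuals S05 36.0, S06 55.1, S07 14.5 → max 55.1 km
Location 2: residuals S05 0.0, S06 0.1, S07 0.0 → max 0.1 km
Location 3: residuals S05 214.8, S06 1.0, S07 217.8 → max 217.8 km
Location 4: residuals S05 62.4, S06 60.6, S07 33.4 → max 62.4 km
Only Location 2 has all residuals ≈ 0.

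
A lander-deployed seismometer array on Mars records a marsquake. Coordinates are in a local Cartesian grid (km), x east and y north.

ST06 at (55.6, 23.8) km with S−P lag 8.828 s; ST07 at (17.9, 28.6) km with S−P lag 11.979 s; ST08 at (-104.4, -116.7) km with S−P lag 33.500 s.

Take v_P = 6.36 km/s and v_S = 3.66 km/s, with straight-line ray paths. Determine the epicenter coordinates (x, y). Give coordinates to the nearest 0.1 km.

(108.1, 78.9)

Distance from S−P lag: d = Δt · v_P v_S / (v_P − v_S) = Δt · (6.36·3.66)/(6.36−3.66) ≈ 8.6213·Δt.
So d_ST06 = 76.11, d_ST07 = 103.27, d_ST08 = 288.81 km.
Circle about each station: (x − 55.6)² + (y − 23.8)² = 76.11²; (x − 17.9)² + (y − 28.6)² = 103.27²; (x + 104.4)² + (y + 116.7)² = 288.81².
Subtracting the ST06 equation from the ST07 and ST08 equations removes the quadratic terms:
-75.4 x + 9.6 y = -7391.39
-320.0 x − 281.0 y = -56758.03
Solving the 2×2 system: x ≈ 108.1, y ≈ 78.9 km.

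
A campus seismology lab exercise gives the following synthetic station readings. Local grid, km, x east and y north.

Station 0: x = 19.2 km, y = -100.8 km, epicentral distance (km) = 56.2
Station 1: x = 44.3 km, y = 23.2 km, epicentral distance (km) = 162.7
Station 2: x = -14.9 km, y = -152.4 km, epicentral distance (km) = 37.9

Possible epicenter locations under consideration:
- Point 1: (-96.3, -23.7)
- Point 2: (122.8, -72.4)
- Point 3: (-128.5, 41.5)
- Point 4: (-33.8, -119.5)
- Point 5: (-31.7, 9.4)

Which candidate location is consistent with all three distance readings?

Point 4

For each candidate, compare |candidate − station| to the reported distance:
Point 1: residuals Station 0 82.7, Station 1 14.5, Station 2 114.4 → max 114.4 km
Point 2: residuals Station 0 51.2, Station 1 39.0, Station 2 121.4 → max 121.4 km
Point 3: residuals Station 0 148.9, Station 1 11.1, Station 2 186.8 → max 186.8 km
Point 4: residuals Station 0 0.0, Station 1 0.0, Station 2 0.0 → max 0.0 km
Point 5: residuals Station 0 65.2, Station 1 85.5, Station 2 124.8 → max 124.8 km
Only Point 4 has all residuals ≈ 0.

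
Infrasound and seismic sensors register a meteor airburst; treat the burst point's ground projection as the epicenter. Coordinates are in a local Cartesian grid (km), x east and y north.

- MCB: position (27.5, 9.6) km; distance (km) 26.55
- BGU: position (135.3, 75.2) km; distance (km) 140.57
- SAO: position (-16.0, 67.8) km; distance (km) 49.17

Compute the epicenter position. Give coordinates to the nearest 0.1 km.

(4.7, 23.2)

Circle about each station: (x − 27.5)² + (y − 9.6)² = 26.55²; (x − 135.3)² + (y − 75.2)² = 140.57²; (x + 16.0)² + (y − 67.8)² = 49.17².
Subtracting the MCB equation from the BGU and SAO equations removes the quadratic terms:
215.6 x + 131.2 y = 4057.70
-87.0 x + 116.4 y = 2291.64
Solving the 2×2 system: x ≈ 4.7, y ≈ 23.2 km.
Check against MCB (with the unrounded x, y): √((x − 27.5)²+(y − 9.6)²) = 26.55 ≈ 26.55 km. ✓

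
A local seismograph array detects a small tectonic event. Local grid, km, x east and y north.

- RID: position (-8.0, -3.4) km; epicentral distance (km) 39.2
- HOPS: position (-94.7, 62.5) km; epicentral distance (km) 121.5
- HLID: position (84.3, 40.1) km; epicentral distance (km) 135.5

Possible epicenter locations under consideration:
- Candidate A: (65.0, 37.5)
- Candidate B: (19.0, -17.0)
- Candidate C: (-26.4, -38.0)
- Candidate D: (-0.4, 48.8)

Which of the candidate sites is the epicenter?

For each candidate, compare |candidate − station| to the reported distance:
Candidate A: residuals RID 44.5, HOPS 40.1, HLID 116.0 → max 116.0 km
Candidate B: residuals RID 9.0, HOPS 17.2, HLID 48.8 → max 48.8 km
Candidate C: residuals RID 0.0, HOPS 0.0, HLID 0.0 → max 0.0 km
Candidate D: residuals RID 13.6, HOPS 26.2, HLID 50.4 → max 50.4 km
Only Candidate C has all residuals ≈ 0.

Candidate C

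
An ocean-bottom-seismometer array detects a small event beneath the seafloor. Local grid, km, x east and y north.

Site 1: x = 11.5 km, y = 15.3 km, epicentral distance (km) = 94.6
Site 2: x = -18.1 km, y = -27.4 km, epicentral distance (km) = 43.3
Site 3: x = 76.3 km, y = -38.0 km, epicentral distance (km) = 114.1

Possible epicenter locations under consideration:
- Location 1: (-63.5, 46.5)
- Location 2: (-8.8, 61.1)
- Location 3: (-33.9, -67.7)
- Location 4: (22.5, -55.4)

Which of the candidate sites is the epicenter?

Location 3

For each candidate, compare |candidate − station| to the reported distance:
Location 1: residuals Site 1 13.4, Site 2 43.4, Site 3 49.3 → max 49.3 km
Location 2: residuals Site 1 44.5, Site 2 45.7, Site 3 16.5 → max 45.7 km
Location 3: residuals Site 1 0.0, Site 2 0.0, Site 3 0.0 → max 0.0 km
Location 4: residuals Site 1 23.0, Site 2 6.0, Site 3 57.6 → max 57.6 km
Only Location 3 has all residuals ≈ 0.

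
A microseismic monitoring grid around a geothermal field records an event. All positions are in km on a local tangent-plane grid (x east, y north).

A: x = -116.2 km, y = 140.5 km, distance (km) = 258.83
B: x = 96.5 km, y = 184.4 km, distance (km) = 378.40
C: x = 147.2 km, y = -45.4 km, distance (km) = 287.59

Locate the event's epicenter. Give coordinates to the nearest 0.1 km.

x ≈ -131.1 km, y ≈ -117.9 km

Circle about each station: (x + 116.2)² + (y − 140.5)² = 258.83²; (x − 96.5)² + (y − 184.4)² = 378.40²; (x − 147.2)² + (y + 45.4)² = 287.59².
Subtracting pairs of circle equations eliminates x²+y² and gives linear equations (the radical axes):
425.4 x + 87.8 y = -66120.67
526.8 x − 371.8 y = -25228.73
Solving the 2×2 system: x ≈ -131.1, y ≈ -117.9 km.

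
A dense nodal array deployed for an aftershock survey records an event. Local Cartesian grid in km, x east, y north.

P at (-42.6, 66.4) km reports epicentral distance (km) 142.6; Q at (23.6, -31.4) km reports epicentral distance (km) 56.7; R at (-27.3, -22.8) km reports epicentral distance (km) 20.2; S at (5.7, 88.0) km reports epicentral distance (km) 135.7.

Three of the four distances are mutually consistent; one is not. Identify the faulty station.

Solve using three stations at a time. Using Q, R, S (subtract circle equations pairwise → linear system) gives (x, y) ≈ (-32.0, -42.3).
Distances from that point to each station vs reported:
  P: calculated 109.3 vs reported 142.6 → residual 33.3 km
  Q: calculated 56.7 vs reported 56.7 → residual 0.0 km
  R: calculated 20.1 vs reported 20.2 → residual 0.1 km
  S: calculated 135.7 vs reported 135.7 → residual 0.0 km
Q, R, S are mutually consistent (residuals ≈ 0); P is off by 33.3 km.

P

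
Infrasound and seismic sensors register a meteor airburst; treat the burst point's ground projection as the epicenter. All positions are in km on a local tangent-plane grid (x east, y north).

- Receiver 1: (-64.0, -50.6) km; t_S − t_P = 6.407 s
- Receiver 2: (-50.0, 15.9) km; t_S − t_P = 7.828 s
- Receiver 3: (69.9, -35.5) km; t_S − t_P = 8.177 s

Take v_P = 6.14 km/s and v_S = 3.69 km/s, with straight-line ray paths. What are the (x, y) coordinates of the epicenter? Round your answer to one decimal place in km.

Distance from S−P lag: d = Δt · v_P v_S / (v_P − v_S) = Δt · (6.14·3.69)/(6.14−3.69) ≈ 9.2476·Δt.
So d_Receiver 1 = 59.25, d_Receiver 2 = 72.39, d_Receiver 3 = 75.62 km.
Circle about each station: (x + 64.0)² + (y + 50.6)² = 59.25²; (x + 50.0)² + (y − 15.9)² = 72.39²; (x − 69.9)² + (y + 35.5)² = 75.62².
Subtracting pairs of circle equations eliminates x²+y² and gives linear equations (the radical axes):
28.0 x + 133.0 y = -5633.30
267.8 x + 30.2 y = -2717.92
Solving the 2×2 system: x ≈ -5.5, y ≈ -41.2 km.

(-5.5, -41.2)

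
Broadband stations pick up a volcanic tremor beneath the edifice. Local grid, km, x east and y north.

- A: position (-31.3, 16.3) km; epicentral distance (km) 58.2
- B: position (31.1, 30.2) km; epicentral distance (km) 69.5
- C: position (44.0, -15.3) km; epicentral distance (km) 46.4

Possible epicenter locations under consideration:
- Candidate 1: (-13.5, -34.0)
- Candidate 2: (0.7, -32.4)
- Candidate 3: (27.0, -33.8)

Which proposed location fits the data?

For each candidate, compare |candidate − station| to the reported distance:
Candidate 1: residuals A 4.8, B 8.7, C 14.1 → max 14.1 km
Candidate 2: residuals A 0.1, B 0.1, C 0.2 → max 0.2 km
Candidate 3: residuals A 18.7, B 5.4, C 21.3 → max 21.3 km
Only Candidate 2 has all residuals ≈ 0.

Candidate 2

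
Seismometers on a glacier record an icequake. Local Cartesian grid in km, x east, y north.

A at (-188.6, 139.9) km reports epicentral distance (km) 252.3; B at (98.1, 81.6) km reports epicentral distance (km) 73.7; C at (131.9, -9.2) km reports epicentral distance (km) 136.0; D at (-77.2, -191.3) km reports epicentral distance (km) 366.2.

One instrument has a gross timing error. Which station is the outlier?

Solve using three stations at a time. Using A, B, D (subtract circle equations pairwise → linear system) gives (x, y) ≈ (63.6, 146.7).
Distances from that point to each station vs reported:
  A: calculated 252.3 vs reported 252.3 → residual 0.0 km
  B: calculated 73.7 vs reported 73.7 → residual 0.0 km
  C: calculated 170.2 vs reported 136.0 → residual 34.2 km
  D: calculated 366.2 vs reported 366.2 → residual 0.0 km
A, B, D are mutually consistent (residuals ≈ 0); C is off by 34.2 km.

C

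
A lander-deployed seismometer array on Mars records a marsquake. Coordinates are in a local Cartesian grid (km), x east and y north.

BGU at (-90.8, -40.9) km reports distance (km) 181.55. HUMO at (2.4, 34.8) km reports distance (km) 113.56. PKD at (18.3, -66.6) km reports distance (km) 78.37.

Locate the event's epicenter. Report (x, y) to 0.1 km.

Circle about each station: (x + 90.8)² + (y + 40.9)² = 181.55²; (x − 2.4)² + (y − 34.8)² = 113.56²; (x − 18.3)² + (y + 66.6)² = 78.37².
Subtracting pairs of circle equations eliminates x²+y² and gives linear equations (the radical axes):
186.4 x + 151.4 y = 11363.88
218.2 x − 51.4 y = 21671.55
Solving the 2×2 system: x ≈ 90.7, y ≈ -36.6 km.
Check against BGU (with the unrounded x, y): √((x + 90.8)²+(y + 40.9)²) = 181.55 ≈ 181.55 km. ✓

90.7 km east, -36.6 km north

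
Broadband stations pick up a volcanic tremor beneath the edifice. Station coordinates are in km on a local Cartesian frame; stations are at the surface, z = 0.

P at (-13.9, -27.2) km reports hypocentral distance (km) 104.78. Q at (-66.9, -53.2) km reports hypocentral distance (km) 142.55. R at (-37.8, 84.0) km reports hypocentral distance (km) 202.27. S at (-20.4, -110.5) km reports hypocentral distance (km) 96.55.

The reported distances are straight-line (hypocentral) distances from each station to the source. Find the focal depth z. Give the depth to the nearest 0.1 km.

Each station gives a sphere (x−x_i)² + (y−y_i)² + z² = d_i² (stations at z=0).
Subtracting the P sphere from Q and R: z² cancels, leaving linear equations in x and y:
-106.0 x − 52.0 y = -2968.85
-47.8 x + 222.4 y = -22382.51
Solving: x ≈ 69.999, y ≈ -85.596 km (keep extra digits for the depth step; rounded: 70.0, -85.6).
Then from the P sphere: z² = 104.78² − (x + 13.9)² − (y + 27.2)² with x = 69.999, y = -85.596, so z ≈ 23.016 ≈ 23.0 km.

z ≈ 23.0 km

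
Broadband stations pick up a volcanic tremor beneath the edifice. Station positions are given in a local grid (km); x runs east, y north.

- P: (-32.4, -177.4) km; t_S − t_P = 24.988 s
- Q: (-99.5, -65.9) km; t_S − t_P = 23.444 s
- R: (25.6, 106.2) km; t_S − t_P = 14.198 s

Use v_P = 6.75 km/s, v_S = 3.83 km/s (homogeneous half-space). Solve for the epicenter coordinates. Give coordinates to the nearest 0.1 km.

96.5 km east, 2.4 km north

Distance from S−P lag: d = Δt · v_P v_S / (v_P − v_S) = Δt · (6.75·3.83)/(6.75−3.83) ≈ 8.8536·Δt.
So d_P = 221.23, d_Q = 207.56, d_R = 125.70 km.
Circle about each station: (x + 32.4)² + (y + 177.4)² = 221.23²; (x + 99.5)² + (y + 65.9)² = 207.56²; (x − 25.6)² + (y − 106.2)² = 125.70².
Subtracting pairs of circle equations eliminates x²+y² and gives linear equations (the radical axes):
-134.2 x + 223.0 y = -12415.90
116.0 x + 567.2 y = 12555.50
Solving the 2×2 system: x ≈ 96.5, y ≈ 2.4 km.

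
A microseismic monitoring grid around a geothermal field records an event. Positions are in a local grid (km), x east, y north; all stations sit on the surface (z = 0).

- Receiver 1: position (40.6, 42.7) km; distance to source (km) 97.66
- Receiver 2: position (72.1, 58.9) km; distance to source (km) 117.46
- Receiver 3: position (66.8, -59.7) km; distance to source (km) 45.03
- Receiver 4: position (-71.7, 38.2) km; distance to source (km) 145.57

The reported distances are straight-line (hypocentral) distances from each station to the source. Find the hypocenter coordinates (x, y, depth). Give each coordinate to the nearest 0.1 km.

(39.9, -48.7, 34.4)

Each station gives a sphere (x−x_i)² + (y−y_i)² + z² = d_i² (stations at z=0).
Subtracting the Receiver 1 sphere from Receiver 2 and Receiver 3: z² cancels, leaving linear equations in x and y:
63.0 x + 32.4 y = 936.59
52.4 x − 204.8 y = 12064.45
Solving: x ≈ 39.911, y ≈ -48.697 km (keep extra digits for the depth step; rounded: 39.9, -48.7).
Then from the Receiver 1 sphere: z² = 97.66² − (x − 40.6)² − (y − 42.7)² with x = 39.911, y = -48.697, so z ≈ 34.403 ≈ 34.4 km.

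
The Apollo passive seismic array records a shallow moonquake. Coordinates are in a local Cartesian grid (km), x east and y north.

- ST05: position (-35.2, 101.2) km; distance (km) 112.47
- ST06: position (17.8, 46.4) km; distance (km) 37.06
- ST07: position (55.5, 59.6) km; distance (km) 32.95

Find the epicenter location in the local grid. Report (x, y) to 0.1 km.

x ≈ 49.5 km, y ≈ 27.2 km

Circle about each station: (x + 35.2)² + (y − 101.2)² = 112.47²; (x − 17.8)² + (y − 46.4)² = 37.06²; (x − 55.5)² + (y − 59.6)² = 32.95².
Subtracting the ST05 equation from the ST06 and ST07 equations removes the quadratic terms:
106.0 x − 109.6 y = 2265.38
181.4 x − 83.2 y = 6715.73
Solving the 2×2 system: x ≈ 49.5, y ≈ 27.2 km.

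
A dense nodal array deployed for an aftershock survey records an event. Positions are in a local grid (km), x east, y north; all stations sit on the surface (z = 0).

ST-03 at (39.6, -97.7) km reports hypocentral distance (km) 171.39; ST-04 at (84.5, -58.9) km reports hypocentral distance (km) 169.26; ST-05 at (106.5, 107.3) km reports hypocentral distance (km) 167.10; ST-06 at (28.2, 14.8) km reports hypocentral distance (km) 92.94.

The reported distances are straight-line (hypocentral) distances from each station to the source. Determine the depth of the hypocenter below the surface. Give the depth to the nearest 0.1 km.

61.4 km

Each station gives a sphere (x−x_i)² + (y−y_i)² + z² = d_i² (stations at z=0).
Subtracting the ST-03 sphere from ST-04 and ST-05: z² cancels, leaving linear equations in x and y:
89.8 x + 77.6 y = 221.59
133.8 x + 410.0 y = 13194.21
Solving: x ≈ -35.295, y ≈ 43.699 km (keep extra digits for the depth step; rounded: -35.3, 43.7).
Then from the ST-03 sphere: z² = 171.39² − (x − 39.6)² − (y + 97.7)² with x = -35.295, y = 43.699, so z ≈ 61.413 ≈ 61.4 km.
Check against ST-06 (with the unrounded solution): distance 92.94 ≈ 92.94 km. ✓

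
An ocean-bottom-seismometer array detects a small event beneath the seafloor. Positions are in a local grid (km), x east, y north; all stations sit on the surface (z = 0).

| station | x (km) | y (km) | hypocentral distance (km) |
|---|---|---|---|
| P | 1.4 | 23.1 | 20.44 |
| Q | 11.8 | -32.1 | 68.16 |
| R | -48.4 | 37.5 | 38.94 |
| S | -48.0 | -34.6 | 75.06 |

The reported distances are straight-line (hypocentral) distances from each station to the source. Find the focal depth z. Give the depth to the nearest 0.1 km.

Each station gives a sphere (x−x_i)² + (y−y_i)² + z² = d_i² (stations at z=0).
Subtracting the P sphere from Q and R: z² cancels, leaving linear equations in x and y:
20.8 x − 110.4 y = -3593.91
-99.6 x + 28.8 y = 2114.71
Solving: x ≈ -12.500, y ≈ 30.198 km (keep extra digits for the depth step; rounded: -12.5, 30.2).
Then from the P sphere: z² = 20.44² − (x − 1.4)² − (y − 23.1)² with x = -12.500, y = 30.198, so z ≈ 13.199 ≈ 13.2 km.

13.2 km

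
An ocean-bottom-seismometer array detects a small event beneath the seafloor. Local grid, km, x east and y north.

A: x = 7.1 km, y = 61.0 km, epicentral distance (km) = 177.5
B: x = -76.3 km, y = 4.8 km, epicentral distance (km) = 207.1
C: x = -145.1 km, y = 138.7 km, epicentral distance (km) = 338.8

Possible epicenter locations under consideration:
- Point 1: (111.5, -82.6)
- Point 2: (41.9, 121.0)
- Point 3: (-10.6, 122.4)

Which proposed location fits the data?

For each candidate, compare |candidate − station| to the reported distance:
Point 1: residuals A 0.0, B 0.0, C 0.0 → max 0.0 km
Point 2: residuals A 108.1, B 41.3, C 151.0 → max 151.0 km
Point 3: residuals A 113.6, B 72.4, C 203.3 → max 203.3 km
Only Point 1 has all residuals ≈ 0.

Point 1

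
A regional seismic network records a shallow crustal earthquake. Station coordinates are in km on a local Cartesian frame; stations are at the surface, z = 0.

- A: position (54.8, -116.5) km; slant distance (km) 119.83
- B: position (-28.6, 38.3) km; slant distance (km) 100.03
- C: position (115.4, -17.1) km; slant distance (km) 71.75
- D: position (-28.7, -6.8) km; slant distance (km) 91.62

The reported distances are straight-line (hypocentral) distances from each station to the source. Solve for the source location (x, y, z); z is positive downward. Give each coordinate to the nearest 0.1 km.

Each station gives a sphere (x−x_i)² + (y−y_i)² + z² = d_i² (stations at z=0).
Subtracting the A sphere from B and C: z² cancels, leaving linear equations in x and y:
-166.8 x + 309.6 y = -9937.21
121.2 x + 198.8 y = 6245.45
Solving: x ≈ 55.305, y ≈ -2.301 km (keep extra digits for the depth step; rounded: 55.3, -2.3).
Then from the A sphere: z² = 119.83² − (x − 54.8)² − (y + 116.5)² with x = 55.305, y = -2.301, so z ≈ 36.298 ≈ 36.3 km.

(55.3, -2.3, 36.3)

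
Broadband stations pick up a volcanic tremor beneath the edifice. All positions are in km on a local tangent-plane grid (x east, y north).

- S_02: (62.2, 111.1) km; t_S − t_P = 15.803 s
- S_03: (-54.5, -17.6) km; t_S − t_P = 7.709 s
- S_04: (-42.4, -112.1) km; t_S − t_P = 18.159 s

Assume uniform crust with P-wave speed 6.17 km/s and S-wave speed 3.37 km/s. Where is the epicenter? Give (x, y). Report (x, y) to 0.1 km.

-10.4 km east, 18.9 km north

Distance from S−P lag: d = Δt · v_P v_S / (v_P − v_S) = Δt · (6.17·3.37)/(6.17−3.37) ≈ 7.4260·Δt.
So d_S_02 = 117.35, d_S_03 = 57.25, d_S_04 = 134.85 km.
Circle about each station: (x − 62.2)² + (y − 111.1)² = 117.35²; (x + 54.5)² + (y + 17.6)² = 57.25²; (x + 42.4)² + (y + 112.1)² = 134.85².
Subtracting the S_02 equation from the S_03 and S_04 equations removes the quadratic terms:
-233.4 x − 257.4 y = -2438.58
-209.2 x − 446.4 y = -6261.38
Solving the 2×2 system: x ≈ -10.4, y ≈ 18.9 km.
Check against S_02 (with the unrounded x, y): √((x − 62.2)²+(y − 111.1)²) = 117.35 ≈ 117.35 km. ✓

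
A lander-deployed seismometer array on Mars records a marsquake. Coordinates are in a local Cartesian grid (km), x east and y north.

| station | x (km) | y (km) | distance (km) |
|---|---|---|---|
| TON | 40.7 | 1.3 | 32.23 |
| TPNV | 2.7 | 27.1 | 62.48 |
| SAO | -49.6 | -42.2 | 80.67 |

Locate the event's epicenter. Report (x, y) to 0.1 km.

x ≈ 30.0 km, y ≈ -29.1 km

Circle about each station: (x − 40.7)² + (y − 1.3)² = 32.23²; (x − 2.7)² + (y − 27.1)² = 62.48²; (x + 49.6)² + (y + 42.2)² = 80.67².
Subtracting the TON equation from the TPNV and SAO equations removes the quadratic terms:
-76.0 x + 51.6 y = -3781.46
-180.6 x − 87.0 y = -2886.06
Solving the 2×2 system: x ≈ 30.0, y ≈ -29.1 km.
Check against TON (with the unrounded x, y): √((x − 40.7)²+(y − 1.3)²) = 32.23 ≈ 32.23 km. ✓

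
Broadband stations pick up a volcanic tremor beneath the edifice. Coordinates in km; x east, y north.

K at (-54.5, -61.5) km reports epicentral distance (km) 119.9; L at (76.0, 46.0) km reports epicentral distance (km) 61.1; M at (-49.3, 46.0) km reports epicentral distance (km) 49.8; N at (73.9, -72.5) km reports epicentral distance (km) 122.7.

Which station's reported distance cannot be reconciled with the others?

Solve using three stations at a time. Using K, L, N (subtract circle equations pairwise → linear system) gives (x, y) ≈ (15.8, 35.6).
Distances from that point to each station vs reported:
  K: calculated 119.9 vs reported 119.9 → residual 0.0 km
  L: calculated 61.1 vs reported 61.1 → residual 0.0 km
  M: calculated 66.0 vs reported 49.8 → residual 16.2 km
  N: calculated 122.7 vs reported 122.7 → residual 0.0 km
K, L, N are mutually consistent (residuals ≈ 0); M is off by 16.2 km.

M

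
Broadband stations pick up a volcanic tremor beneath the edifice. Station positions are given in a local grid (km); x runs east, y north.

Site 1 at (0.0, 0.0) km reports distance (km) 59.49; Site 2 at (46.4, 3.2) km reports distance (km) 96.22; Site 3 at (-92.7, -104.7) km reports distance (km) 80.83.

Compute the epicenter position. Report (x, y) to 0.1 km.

x ≈ -35.0 km, y ≈ -48.1 km

Circle about each station: x² + y² = 59.49²; (x − 46.4)² + (y − 3.2)² = 96.22²; (x + 92.7)² + (y + 104.7)² = 80.83².
Subtracting the Site 1 equation from the Site 2 and Site 3 equations removes the quadratic terms:
92.8 x + 6.4 y = -3556.03
-185.4 x − 209.4 y = 16560.95
Solving the 2×2 system: x ≈ -35.0, y ≈ -48.1 km.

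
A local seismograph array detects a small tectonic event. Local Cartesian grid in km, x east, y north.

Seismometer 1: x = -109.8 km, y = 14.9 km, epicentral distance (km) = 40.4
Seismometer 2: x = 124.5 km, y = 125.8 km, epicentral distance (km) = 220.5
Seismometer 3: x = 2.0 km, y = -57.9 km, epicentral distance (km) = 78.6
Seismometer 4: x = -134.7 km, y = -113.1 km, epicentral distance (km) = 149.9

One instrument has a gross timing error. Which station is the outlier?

Solve using three stations at a time. Using Seismometer 1, Seismometer 2, Seismometer 4 (subtract circle equations pairwise → linear system) gives (x, y) ≈ (-70.1, 22.2).
Distances from that point to each station vs reported:
  Seismometer 1: calculated 40.3 vs reported 40.4 → residual 0.1 km
  Seismometer 2: calculated 220.5 vs reported 220.5 → residual 0.0 km
  Seismometer 3: calculated 107.7 vs reported 78.6 → residual 29.1 km
  Seismometer 4: calculated 149.9 vs reported 149.9 → residual 0.0 km
Seismometer 1, Seismometer 2, Seismometer 4 are mutually consistent (residuals ≈ 0); Seismometer 3 is off by 29.1 km.

Seismometer 3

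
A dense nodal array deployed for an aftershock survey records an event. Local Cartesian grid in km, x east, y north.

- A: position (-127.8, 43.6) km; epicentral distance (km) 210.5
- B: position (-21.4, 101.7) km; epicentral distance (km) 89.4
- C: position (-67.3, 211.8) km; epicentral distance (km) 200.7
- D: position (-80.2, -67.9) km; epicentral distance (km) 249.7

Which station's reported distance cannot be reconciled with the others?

Solve using three stations at a time. Using A, B, D (subtract circle equations pairwise → linear system) gives (x, y) ≈ (60.0, 138.7).
Distances from that point to each station vs reported:
  A: calculated 210.5 vs reported 210.5 → residual 0.0 km
  B: calculated 89.4 vs reported 89.4 → residual 0.0 km
  C: calculated 146.7 vs reported 200.7 → residual 54.0 km
  D: calculated 249.7 vs reported 249.7 → residual 0.0 km
A, B, D are mutually consistent (residuals ≈ 0); C is off by 54.0 km.

C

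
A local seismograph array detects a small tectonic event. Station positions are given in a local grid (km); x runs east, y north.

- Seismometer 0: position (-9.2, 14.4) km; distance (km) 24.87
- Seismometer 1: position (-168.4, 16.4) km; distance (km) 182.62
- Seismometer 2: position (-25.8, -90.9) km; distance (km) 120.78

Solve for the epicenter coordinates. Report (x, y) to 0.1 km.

Circle about each station: (x + 9.2)² + (y − 14.4)² = 24.87²; (x + 168.4)² + (y − 16.4)² = 182.62²; (x + 25.8)² + (y + 90.9)² = 120.78².
Subtracting the Seismometer 0 equation from the Seismometer 1 and Seismometer 2 equations removes the quadratic terms:
-318.4 x + 4.0 y = -4396.03
-33.2 x − 210.6 y = -5332.84
Solving the 2×2 system: x ≈ 14.1, y ≈ 23.1 km.

(14.1, 23.1)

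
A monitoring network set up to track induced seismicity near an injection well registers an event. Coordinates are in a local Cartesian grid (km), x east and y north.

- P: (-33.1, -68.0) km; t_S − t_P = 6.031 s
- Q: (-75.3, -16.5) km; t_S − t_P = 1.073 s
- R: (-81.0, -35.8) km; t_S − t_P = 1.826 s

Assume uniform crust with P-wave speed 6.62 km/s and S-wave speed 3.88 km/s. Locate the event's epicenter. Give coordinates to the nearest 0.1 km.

-68.6 km east, -24.0 km north

Distance from S−P lag: d = Δt · v_P v_S / (v_P − v_S) = Δt · (6.62·3.88)/(6.62−3.88) ≈ 9.3743·Δt.
So d_P = 56.54, d_Q = 10.06, d_R = 17.12 km.
Circle about each station: (x + 33.1)² + (y + 68.0)² = 56.54²; (x + 75.3)² + (y + 16.5)² = 10.06²; (x + 81.0)² + (y + 35.8)² = 17.12².
Subtracting pairs of circle equations eliminates x²+y² and gives linear equations (the radical axes):
-84.4 x + 103.0 y = 3318.30
-95.8 x + 64.4 y = 5026.71
Solving the 2×2 system: x ≈ -68.6, y ≈ -24.0 km.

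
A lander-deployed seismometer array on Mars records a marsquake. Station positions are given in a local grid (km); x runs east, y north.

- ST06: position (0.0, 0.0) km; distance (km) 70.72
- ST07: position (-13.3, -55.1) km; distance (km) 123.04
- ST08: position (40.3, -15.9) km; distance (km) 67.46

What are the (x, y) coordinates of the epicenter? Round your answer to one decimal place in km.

Circle about each station: x² + y² = 70.72²; (x + 13.3)² + (y + 55.1)² = 123.04²; (x − 40.3)² + (y + 15.9)² = 67.46².
Subtracting pairs of circle equations eliminates x²+y² and gives linear equations (the radical axes):
-26.6 x − 110.2 y = -6924.62
80.6 x − 31.8 y = 2327.37
Solving the 2×2 system: x ≈ 49.0, y ≈ 51.0 km.

x ≈ 49.0 km, y ≈ 51.0 km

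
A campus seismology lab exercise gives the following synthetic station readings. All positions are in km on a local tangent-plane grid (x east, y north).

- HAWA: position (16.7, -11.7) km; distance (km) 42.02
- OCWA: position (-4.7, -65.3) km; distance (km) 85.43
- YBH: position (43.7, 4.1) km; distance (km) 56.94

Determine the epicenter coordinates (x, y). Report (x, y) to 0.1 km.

(-11.0, 19.9)

Circle about each station: (x − 16.7)² + (y + 11.7)² = 42.02²; (x + 4.7)² + (y + 65.3)² = 85.43²; (x − 43.7)² + (y − 4.1)² = 56.94².
Subtracting pairs of circle equations eliminates x²+y² and gives linear equations (the radical axes):
-42.8 x − 107.2 y = -1662.20
54.0 x + 31.6 y = 34.24
Solving the 2×2 system: x ≈ -11.0, y ≈ 19.9 km.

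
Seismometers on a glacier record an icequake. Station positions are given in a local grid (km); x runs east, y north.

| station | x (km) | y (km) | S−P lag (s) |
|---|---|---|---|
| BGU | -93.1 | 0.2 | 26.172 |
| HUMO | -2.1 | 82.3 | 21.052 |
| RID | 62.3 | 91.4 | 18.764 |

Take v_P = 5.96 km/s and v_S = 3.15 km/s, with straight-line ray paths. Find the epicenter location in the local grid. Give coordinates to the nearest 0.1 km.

(78.6, -32.9)

Distance from S−P lag: d = Δt · v_P v_S / (v_P − v_S) = Δt · (5.96·3.15)/(5.96−3.15) ≈ 6.6811·Δt.
So d_BGU = 174.86, d_HUMO = 140.65, d_RID = 125.36 km.
Circle about each station: (x + 93.1)² + (y − 0.2)² = 174.86²; (x + 2.1)² + (y − 82.3)² = 140.65²; (x − 62.3)² + (y − 91.4)² = 125.36².
Subtracting the BGU equation from the HUMO and RID equations removes the quadratic terms:
182.0 x + 164.2 y = 8903.65
310.8 x + 182.4 y = 18428.49
Solving the 2×2 system: x ≈ 78.6, y ≈ -32.9 km.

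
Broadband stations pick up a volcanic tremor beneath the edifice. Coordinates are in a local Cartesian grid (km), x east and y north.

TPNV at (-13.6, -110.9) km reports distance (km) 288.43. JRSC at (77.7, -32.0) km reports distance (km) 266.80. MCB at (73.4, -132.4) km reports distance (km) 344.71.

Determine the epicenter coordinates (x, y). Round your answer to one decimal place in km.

Circle about each station: (x + 13.6)² + (y + 110.9)² = 288.43²; (x − 77.7)² + (y + 32.0)² = 266.80²; (x − 73.4)² + (y + 132.4)² = 344.71².
Subtracting the TPNV equation from the JRSC and MCB equations removes the quadratic terms:
182.6 x + 157.8 y = 6587.14
174.0 x − 43.0 y = -25199.57
Solving the 2×2 system: x ≈ -104.6, y ≈ 162.8 km.
Check against TPNV (with the unrounded x, y): √((x + 13.6)²+(y + 110.9)²) = 288.41 ≈ 288.43 km. ✓

(-104.6, 162.8)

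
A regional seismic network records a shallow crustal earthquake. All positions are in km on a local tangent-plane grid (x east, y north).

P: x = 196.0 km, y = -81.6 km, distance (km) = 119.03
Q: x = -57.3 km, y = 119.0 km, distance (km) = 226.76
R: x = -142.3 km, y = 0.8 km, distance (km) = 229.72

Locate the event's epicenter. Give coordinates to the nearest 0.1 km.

Circle about each station: (x − 196.0)² + (y + 81.6)² = 119.03²; (x + 57.3)² + (y − 119.0)² = 226.76²; (x + 142.3)² + (y − 0.8)² = 229.72².
Subtracting the P equation from the Q and R equations removes the quadratic terms:
-506.6 x + 401.2 y = -64882.23
-676.6 x + 164.8 y = -63427.77
Solving the 2×2 system: x ≈ 78.5, y ≈ -62.6 km.

x ≈ 78.5 km, y ≈ -62.6 km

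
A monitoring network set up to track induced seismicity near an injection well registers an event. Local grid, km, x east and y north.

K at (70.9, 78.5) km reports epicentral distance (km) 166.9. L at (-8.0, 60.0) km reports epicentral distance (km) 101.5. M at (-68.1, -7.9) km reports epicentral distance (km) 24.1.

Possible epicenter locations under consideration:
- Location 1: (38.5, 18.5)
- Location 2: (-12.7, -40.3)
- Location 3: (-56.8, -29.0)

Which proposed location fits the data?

For each candidate, compare |candidate − station| to the reported distance:
Location 1: residuals K 98.7, L 39.2, M 85.7 → max 98.7 km
Location 2: residuals K 21.6, L 1.1, M 40.1 → max 40.1 km
Location 3: residuals K 0.0, L 0.0, M 0.2 → max 0.2 km
Only Location 3 has all residuals ≈ 0.

Location 3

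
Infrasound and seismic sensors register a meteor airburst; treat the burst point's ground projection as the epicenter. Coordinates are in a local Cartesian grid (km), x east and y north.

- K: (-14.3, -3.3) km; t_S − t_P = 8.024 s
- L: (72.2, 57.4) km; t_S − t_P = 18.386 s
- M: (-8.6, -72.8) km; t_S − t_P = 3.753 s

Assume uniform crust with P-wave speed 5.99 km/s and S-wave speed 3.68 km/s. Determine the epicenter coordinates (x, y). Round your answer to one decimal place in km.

Distance from S−P lag: d = Δt · v_P v_S / (v_P − v_S) = Δt · (5.99·3.68)/(5.99−3.68) ≈ 9.5425·Δt.
So d_K = 76.57, d_L = 175.45, d_M = 35.81 km.
Circle about each station: (x + 14.3)² + (y + 3.3)² = 76.57²; (x − 72.2)² + (y − 57.4)² = 175.45²; (x + 8.6)² + (y + 72.8)² = 35.81².
Subtracting pairs of circle equations eliminates x²+y² and gives linear equations (the radical axes):
173.0 x + 121.4 y = -16627.52
11.4 x − 139.0 y = 9739.03
Solving the 2×2 system: x ≈ -44.4, y ≈ -73.7 km.

-44.4 km east, -73.7 km north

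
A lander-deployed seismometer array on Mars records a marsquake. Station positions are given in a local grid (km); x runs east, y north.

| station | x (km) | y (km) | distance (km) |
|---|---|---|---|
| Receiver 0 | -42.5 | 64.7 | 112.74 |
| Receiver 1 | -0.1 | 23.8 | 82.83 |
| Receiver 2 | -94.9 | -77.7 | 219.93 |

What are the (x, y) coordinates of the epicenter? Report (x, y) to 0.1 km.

70.2 km east, 67.6 km north

Circle about each station: (x + 42.5)² + (y − 64.7)² = 112.74²; (x + 0.1)² + (y − 23.8)² = 82.83²; (x + 94.9)² + (y + 77.7)² = 219.93².
Subtracting the Receiver 0 equation from the Receiver 1 and Receiver 2 equations removes the quadratic terms:
84.8 x − 81.8 y = 423.61
-104.8 x − 284.8 y = -26607.94
Solving the 2×2 system: x ≈ 70.2, y ≈ 67.6 km.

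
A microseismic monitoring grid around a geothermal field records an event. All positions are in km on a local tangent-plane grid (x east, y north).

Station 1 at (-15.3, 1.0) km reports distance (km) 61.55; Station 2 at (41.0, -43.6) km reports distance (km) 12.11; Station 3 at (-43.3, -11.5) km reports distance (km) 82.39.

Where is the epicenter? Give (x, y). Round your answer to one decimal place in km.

(36.4, -32.4)

Circle about each station: (x + 15.3)² + (y − 1.0)² = 61.55²; (x − 41.0)² + (y + 43.6)² = 12.11²; (x + 43.3)² + (y + 11.5)² = 82.39².
Subtracting the Station 1 equation from the Station 2 and Station 3 equations removes the quadratic terms:
112.6 x − 89.2 y = 6988.62
-56.0 x − 25.0 y = -1227.66
Solving the 2×2 system: x ≈ 36.4, y ≈ -32.4 km.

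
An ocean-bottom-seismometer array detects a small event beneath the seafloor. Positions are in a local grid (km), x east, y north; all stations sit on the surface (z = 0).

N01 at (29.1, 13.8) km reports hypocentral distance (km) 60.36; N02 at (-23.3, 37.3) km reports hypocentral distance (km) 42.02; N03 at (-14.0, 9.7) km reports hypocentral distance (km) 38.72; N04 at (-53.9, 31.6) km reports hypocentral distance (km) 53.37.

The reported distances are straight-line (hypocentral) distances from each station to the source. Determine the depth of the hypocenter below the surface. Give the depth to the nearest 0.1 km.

Each station gives a sphere (x−x_i)² + (y−y_i)² + z² = d_i² (stations at z=0).
Subtracting the N01 sphere from N02 and N03: z² cancels, leaving linear equations in x and y:
-104.8 x + 47.0 y = 2774.58
-86.2 x − 8.2 y = 1396.93
Solving: x ≈ -18.003, y ≈ 18.891 km (keep extra digits for the depth step; rounded: -18.0, 18.9).
Then from the N01 sphere: z² = 60.36² − (x − 29.1)² − (y − 13.8)² with x = -18.003, y = 18.891, so z ≈ 37.399 ≈ 37.4 km.

z ≈ 37.4 km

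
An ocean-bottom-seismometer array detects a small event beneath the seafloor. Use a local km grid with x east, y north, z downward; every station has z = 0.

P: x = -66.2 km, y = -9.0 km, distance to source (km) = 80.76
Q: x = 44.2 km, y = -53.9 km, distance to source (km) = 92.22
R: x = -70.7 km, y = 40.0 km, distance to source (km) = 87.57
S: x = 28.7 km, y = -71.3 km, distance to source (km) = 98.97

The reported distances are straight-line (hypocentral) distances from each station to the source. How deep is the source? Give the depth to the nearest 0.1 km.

z ≈ 46.9 km

Each station gives a sphere (x−x_i)² + (y−y_i)² + z² = d_i² (stations at z=0).
Subtracting the P sphere from Q and R: z² cancels, leaving linear equations in x and y:
220.8 x − 89.8 y = -1586.94
-9.0 x + 98.0 y = 988.72
Solving: x ≈ -3.204, y ≈ 9.795 km (keep extra digits for the depth step; rounded: -3.2, 9.8).
Then from the P sphere: z² = 80.76² − (x + 66.2)² − (y + 9.0)² with x = -3.204, y = 9.795, so z ≈ 46.909 ≈ 46.9 km.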